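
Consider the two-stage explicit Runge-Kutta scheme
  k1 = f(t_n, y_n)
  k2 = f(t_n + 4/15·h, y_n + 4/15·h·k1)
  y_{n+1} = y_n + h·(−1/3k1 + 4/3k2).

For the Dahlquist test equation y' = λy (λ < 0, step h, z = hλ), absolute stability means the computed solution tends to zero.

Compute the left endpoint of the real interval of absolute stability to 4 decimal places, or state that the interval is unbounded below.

left endpoint -2.8125.

With y'=λy (z=hλ):
  k1=λy_n ⇒ h·k1=z·y_n;  k2=λ(1+4/15z)y_n ⇒ h·k2=z(1+4/15z)y_n
  y_{n+1}/y_n = 1 − 1/3z + 4/3z(1+4/15z) = 1 + z + 16/45z²
  Hence R(z) = 1 + z + 16/45z².

Need |R(x)|<1, x<0.
x=-1.3: |R|=0.3009
R=1: x+16/45x²=0 ⇒ x=−45/16=-2.8125; min R=1−1/(4·16/45)=0.2969>−1
Confirm numerically:
  x=-2.257: |R|=0.55422 <1
  x=-1.786: |R|=0.34815 <1
  x=-1.785: |R|=0.34788 <1
  x=-1.605: |R|=0.31092 <1
  x=-3.335: |R|=1.61957 >1
  x=-2.937: |R|=1.13001 >1
  x=-2.858: |R|=1.04624 >1
So |R|<1 on (-2.8125, 0).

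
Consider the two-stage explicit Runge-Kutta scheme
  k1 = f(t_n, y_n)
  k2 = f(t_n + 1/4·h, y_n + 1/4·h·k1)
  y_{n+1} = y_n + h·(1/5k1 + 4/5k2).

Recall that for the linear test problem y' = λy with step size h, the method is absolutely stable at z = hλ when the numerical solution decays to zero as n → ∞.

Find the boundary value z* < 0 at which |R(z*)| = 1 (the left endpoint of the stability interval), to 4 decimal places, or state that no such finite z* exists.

z* = -5.0000.

Set f=λy, z=hλ:
  k1=λy_n ⇒ h·k1=z·y_n;  k2=λ(1+1/4z)y_n ⇒ h·k2=z(1+1/4z)y_n
  y_{n+1}/y_n = 1 + 1/5z + 4/5z(1+1/4z) = 1 + z + 1/5z²
  so R(z) = 1 + z + 1/5z².

Solve |R(x)|<1 on ℝ⁻.
x=-0.91: |R|=0.2556
R=1: x+1/5x²=0 ⇒ x=−5=-5.0000; min R=1−1/(4·1/5)=-0.2500>−1
Confirm numerically:
  x=-3.056: |R|=0.18817 <1
  x=-2.668: |R|=0.24436 <1
  x=-2.605: |R|=0.24779 <1
  x=-5.428: |R|=1.46464 >1
  x=-5.418: |R|=1.45294 >1
  x=-5.076: |R|=1.07716 >1
Stable set (-5.0000, 0).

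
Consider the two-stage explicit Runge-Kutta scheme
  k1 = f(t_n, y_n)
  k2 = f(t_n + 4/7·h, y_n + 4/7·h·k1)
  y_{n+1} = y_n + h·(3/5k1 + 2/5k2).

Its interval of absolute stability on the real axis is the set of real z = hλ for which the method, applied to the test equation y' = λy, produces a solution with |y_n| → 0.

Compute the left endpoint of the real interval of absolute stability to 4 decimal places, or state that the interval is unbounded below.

With y'=λy (z=hλ):
  k1=λy_n ⇒ h·k1=z·y_n;  k2=λ(1+4/7z)y_n ⇒ h·k2=z(1+4/7z)y_n
  y_{n+1}/y_n = 1 + 3/5z + 2/5z(1+4/7z) = 1 + z + 8/35z²
  R(z) = 1 + z + 8/35z².

Boundary: |R(x)|=1, x<0.
x=-0.56: |R|=0.5117
R=1: x+8/35x²=0 ⇒ x=−35/8=-4.3750; min R=1−1/(4·8/35)=-0.0938>−1
Confirm numerically:
  x=-4.232: |R|=0.86167 <1
  x=-3.376: |R|=0.22911 <1
  x=-2.610: |R|=0.05295 <1
  x=-4.709: |R|=1.35950 >1
  x=-4.655: |R|=1.29792 >1
  x=-4.535: |R|=1.16585 >1
Interval (-4.3750, 0).

left endpoint -4.3750.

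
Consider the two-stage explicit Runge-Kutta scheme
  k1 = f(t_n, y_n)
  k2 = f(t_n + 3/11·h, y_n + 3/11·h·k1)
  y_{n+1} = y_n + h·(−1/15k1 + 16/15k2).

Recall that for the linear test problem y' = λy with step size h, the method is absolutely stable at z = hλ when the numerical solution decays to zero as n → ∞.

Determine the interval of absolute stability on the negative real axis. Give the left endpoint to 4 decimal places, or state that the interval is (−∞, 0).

(-3.4375, 0).

On y'=λy, z=hλ:
  k1=λy_n ⇒ h·k1=z·y_n;  k2=λ(1+3/11z)y_n ⇒ h·k2=z(1+3/11z)y_n
  y_{n+1}/y_n = 1 − 1/15z + 16/15z(1+3/11z) = 1 + z + 16/55z²
  Hence R(z) = 1 + z + 16/55z².

Boundary: |R(x)|=1, x<0.
x=-1.59: |R|=0.1454
R=1: x+16/55x²=0 ⇒ x=−55/16=-3.4375; min R=1−1/(4·16/55)=0.1406>−1
Confirm numerically:
  x=-3.361: |R|=0.92520 <1
  x=-3.007: |R|=0.62341 <1
  x=-2.674: |R|=0.40608 <1
  x=-2.538: |R|=0.33587 <1
  x=-3.850: |R|=1.46200 >1
  x=-3.730: |R|=1.31739 >1
  x=-3.711: |R|=1.29526 >1
Stable set (-3.4375, 0).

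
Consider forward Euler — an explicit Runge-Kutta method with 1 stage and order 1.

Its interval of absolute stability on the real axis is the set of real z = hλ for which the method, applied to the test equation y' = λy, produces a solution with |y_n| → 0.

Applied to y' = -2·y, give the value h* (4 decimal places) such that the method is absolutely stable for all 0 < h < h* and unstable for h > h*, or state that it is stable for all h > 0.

Set f=λy, z=hλ:
  order 1, 1-stage ⇒ R(z)=1+z
  (e.g. R(-0.39)=0.61000, |R|=0.61000)

Solve |R(x)|<1 on ℝ⁻.
x=-0.39: |R|=0.6100
|R(-2.27)|=1.2700 |R(-1.33)|=0.3300 |R(-0.67)|=0.3300
Bisect:
  x_lo=-2.7536 |R|=1.7536  x_hi=-0.2816 |R|=0.7184
  mid=-1.51762 |R|=0.51762 →hi
  mid=-2.13561 |R|=1.13561 →lo
  mid=-1.82662 |R|=0.82662 →hi
  mid=-1.98112 |R|=0.98112 →hi
  mid=-2.05836 |R|=1.05836 →lo
  mid=-2.01974 |R|=1.01974 →lo
  mid=-2.00043 |R|=1.00043 →lo
  mid=-1.99077 |R|=0.99077 →hi
  mid=-1.99560 |R|=0.99560 →hi
  mid=-1.99801 |R|=0.99801 →hi
  ...
  [-2.00013,-1.99998] ⇒ x*=-2.0000
Interval (-2.0000, 0).

(-2.0000,0); λ=-2 ⇒ h* = 1.0000.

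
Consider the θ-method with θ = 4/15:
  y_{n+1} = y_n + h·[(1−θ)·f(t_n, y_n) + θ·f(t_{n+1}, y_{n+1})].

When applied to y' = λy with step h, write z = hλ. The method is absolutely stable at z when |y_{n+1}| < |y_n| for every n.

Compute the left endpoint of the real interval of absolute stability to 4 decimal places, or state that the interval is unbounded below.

Set f=λy, z=hλ:
  y_{n+1} = y_n + z·[11/15·y_n + 4/15·y_{n+1}] ⇒ (1 − 4/15z)y_{n+1} = (1 + 11/15z)y_n
  ⇒ R(z) = (1 + 11/15z)/(1 − 4/15z).

Boundary: |R(x)|=1, x<0.
x=-0.49: |R|=0.5666
R=−1: 1+11/15x = −1+4/15x ⇒ -7/15x=2 ⇒ x=2/(-7/15)=-4.2857
Confirm numerically:
  x=-3.531: |R|=0.81860 <1
  x=-3.443: |R|=0.79497 <1
  x=-2.557: |R|=0.52033 <1
  x=-2.061: |R|=0.33002 <1
  x=-4.632: |R|=1.07230 >1
  x=-4.417: |R|=1.02813 >1
  x=-4.347: |R|=1.01325 >1
So |R|<1 on (-4.2857, 0).

z* = -4.2857.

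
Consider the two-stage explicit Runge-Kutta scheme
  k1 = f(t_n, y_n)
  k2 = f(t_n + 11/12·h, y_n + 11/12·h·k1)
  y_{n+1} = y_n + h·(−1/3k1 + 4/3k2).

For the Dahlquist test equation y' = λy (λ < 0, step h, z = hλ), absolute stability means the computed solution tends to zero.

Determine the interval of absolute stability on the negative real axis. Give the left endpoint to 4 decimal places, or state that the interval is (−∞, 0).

z∈(-0.8182,0).

Set f=λy, z=hλ:
  k1=λy_n ⇒ h·k1=z·y_n;  k2=λ(1+11/12z)y_n ⇒ h·k2=z(1+11/12z)y_n
  y_{n+1}/y_n = 1 − 1/3z + 4/3z(1+11/12z) = 1 + z + 11/9z²
  R(z) = 1 + z + 11/9z².

Need |R(x)|<1, x<0.
x=-1.07: |R|=1.3293
R=1: x+11/9x²=0 ⇒ x=−9/11=-0.8182; min R=1−1/(4·11/9)=0.7955>−1
Confirm numerically:
  x=-0.772: |R|=0.95642 <1
  x=-0.658: |R|=0.87118 <1
  x=-0.589: |R|=0.83501 <1
  x=-0.390: |R|=0.79590 <1
  x=-1.063: |R|=1.31807 >1
  x=-1.022: |R|=1.25459 >1
  x=-0.955: |R|=1.15970 >1
Stable set (-0.8182, 0).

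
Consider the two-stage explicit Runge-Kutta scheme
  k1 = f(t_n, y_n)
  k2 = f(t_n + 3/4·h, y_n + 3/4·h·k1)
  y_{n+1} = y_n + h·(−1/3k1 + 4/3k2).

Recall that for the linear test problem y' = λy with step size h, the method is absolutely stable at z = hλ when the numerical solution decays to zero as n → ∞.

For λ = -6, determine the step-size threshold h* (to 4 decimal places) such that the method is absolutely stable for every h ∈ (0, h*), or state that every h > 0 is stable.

Test eqn y'=λy, z=hλ:
  k1=λy_n ⇒ h·k1=z·y_n;  k2=λ(1+3/4z)y_n ⇒ h·k2=z(1+3/4z)y_n
  y_{n+1}/y_n = 1 − 1/3z + 4/3z(1+3/4z) = 1 + z + z²
  ⇒ R(z) = 1 + z + z².

Solve |R(x)|<1 on ℝ⁻.
x=-1.71: |R|=2.2141
R=1: x+1x²=0 ⇒ x=−1=-1.0000; min R=1−1/(4·1)=0.7500>−1
Confirm numerically:
  x=-0.837: |R|=0.86357 <1
  x=-0.578: |R|=0.75608 <1
  x=-0.555: |R|=0.75303 <1
  x=-0.425: |R|=0.75562 <1
  x=-1.319: |R|=1.42076 >1
  x=-1.291: |R|=1.37568 >1
Stable set (-1.0000, 0).

(-1.0000,0); λ=-6 ⇒ h* = (1)/6 = 0.1667.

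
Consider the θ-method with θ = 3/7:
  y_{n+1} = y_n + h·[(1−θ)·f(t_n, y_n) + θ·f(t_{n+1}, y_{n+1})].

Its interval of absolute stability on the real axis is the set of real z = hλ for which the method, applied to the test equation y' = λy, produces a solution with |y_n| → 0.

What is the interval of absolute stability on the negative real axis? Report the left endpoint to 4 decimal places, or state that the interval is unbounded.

(-14.0000, 0).

On y'=λy, z=hλ:
  y_{n+1} = y_n + z·[4/7·y_n + 3/7·y_{n+1}] ⇒ (1 − 3/7z)y_{n+1} = (1 + 4/7z)y_n
  ⇒ R(z) = (1 + 4/7z)/(1 − 3/7z).

Boundary: |R(x)|=1, x<0.
x=-0.85: |R|=0.3770
R=−1: 1+4/7x = −1+3/7x ⇒ -1/7x=2 ⇒ x=2/(-1/7)=-14.0000
Confirm numerically:
  x=-13.819: |R|=0.99626 <1
  x=-11.797: |R|=0.94803 <1
  x=-10.941: |R|=0.92319 <1
  x=-14.577: |R|=1.01137 >1
  x=-14.390: |R|=1.00777 >1
  x=-14.312: |R|=1.00625 >1
Interval (-14.0000, 0).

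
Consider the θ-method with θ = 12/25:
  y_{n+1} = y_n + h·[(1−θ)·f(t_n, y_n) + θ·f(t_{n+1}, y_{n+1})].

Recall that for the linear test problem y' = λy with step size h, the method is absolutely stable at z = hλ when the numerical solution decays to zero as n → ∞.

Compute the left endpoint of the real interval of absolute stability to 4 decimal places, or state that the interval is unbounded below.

z* = -50.0000.

Set f=λy, z=hλ:
  y_{n+1} = y_n + z·[13/25·y_n + 12/25·y_{n+1}] ⇒ (1 − 12/25z)y_{n+1} = (1 + 13/25z)y_n
  so R(z) = (1 + 13/25z)/(1 − 12/25z).

Boundary: |R(x)|=1, x<0.
x=-0.55: |R|=0.5649
R=−1: 1+13/25x = −1+12/25x ⇒ -1/25x=2 ⇒ x=2/(-1/25)=-50.0000
Confirm numerically:
  x=-46.060: |R|=0.99318 <1
  x=-34.567: |R|=0.96491 <1
  x=-32.238: |R|=0.95687 <1
  x=-29.665: |R|=0.94662 <1
  x=-50.320: |R|=1.00051 >1
  x=-50.186: |R|=1.00030 >1
Interval (-50.0000, 0).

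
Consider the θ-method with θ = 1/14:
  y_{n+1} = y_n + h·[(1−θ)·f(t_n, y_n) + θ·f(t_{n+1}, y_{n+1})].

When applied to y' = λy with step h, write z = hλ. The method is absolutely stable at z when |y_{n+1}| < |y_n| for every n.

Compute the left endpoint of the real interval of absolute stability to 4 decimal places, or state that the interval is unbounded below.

With y'=λy (z=hλ):
  y_{n+1} = y_n + z·[13/14·y_n + 1/14·y_{n+1}] ⇒ (1 − 1/14z)y_{n+1} = (1 + 13/14z)y_n
  so R(z) = (1 + 13/14z)/(1 − 1/14z).

Need |R(x)|<1, x<0.
x=-0.56: |R|=0.4615
R=−1: 1+13/14x = −1+1/14x ⇒ -6/7x=2 ⇒ x=2/(-6/7)=-2.3333
Confirm numerically:
  x=-2.310: |R|=0.98283 <1
  x=-2.213: |R|=0.91094 <1
  x=-2.014: |R|=0.76071 <1
  x=-2.803: |R|=1.33542 >1
  x=-2.584: |R|=1.18138 >1
Interval (-2.3333, 0).

z* = -2.3333.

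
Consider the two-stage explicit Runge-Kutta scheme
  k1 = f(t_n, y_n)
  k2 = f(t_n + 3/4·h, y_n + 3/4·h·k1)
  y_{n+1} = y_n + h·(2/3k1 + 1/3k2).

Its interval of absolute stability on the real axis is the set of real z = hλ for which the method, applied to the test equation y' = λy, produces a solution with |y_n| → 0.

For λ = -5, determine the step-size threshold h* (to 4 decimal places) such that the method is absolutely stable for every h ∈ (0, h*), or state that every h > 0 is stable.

On y'=λy, z=hλ:
  k1=λy_n ⇒ h·k1=z·y_n;  k2=λ(1+3/4z)y_n ⇒ h·k2=z(1+3/4z)y_n
  y_{n+1}/y_n = 1 + 2/3z + 1/3z(1+3/4z) = 1 + z + 1/4z²
  R(z) = 1 + z + 1/4z².

Solve |R(x)|<1 on ℝ⁻.
x=-0.96: |R|=0.2704
R=1: x+1/4x²=0 ⇒ x=−4=-4.0000; min R=1−1/(4·1/4)=0.0000>−1
Confirm numerically:
  x=-3.388: |R|=0.48164 <1
  x=-3.372: |R|=0.47060 <1
  x=-3.050: |R|=0.27562 <1
  x=-4.548: |R|=1.62308 >1
  x=-4.223: |R|=1.23543 >1
Stable set (-4.0000, 0).

(-4.0000,0); λ=-5 ⇒ h* = (4)/5 = 0.8000.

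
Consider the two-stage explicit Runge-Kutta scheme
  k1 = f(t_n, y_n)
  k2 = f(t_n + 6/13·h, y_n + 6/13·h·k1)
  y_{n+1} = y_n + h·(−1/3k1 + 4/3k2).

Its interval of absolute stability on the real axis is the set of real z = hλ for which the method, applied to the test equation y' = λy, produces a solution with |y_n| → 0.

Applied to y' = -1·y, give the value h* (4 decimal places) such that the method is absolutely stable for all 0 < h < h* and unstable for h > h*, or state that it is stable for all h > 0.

(-1.6250,0); λ=-1 ⇒ h* = (13/8)/1 = 1.6250.

On y'=λy, z=hλ:
  k1=λy_n ⇒ h·k1=z·y_n;  k2=λ(1+6/13z)y_n ⇒ h·k2=z(1+6/13z)y_n
  y_{n+1}/y_n = 1 − 1/3z + 4/3z(1+6/13z) = 1 + z + 8/13z²
  ⇒ R(z) = 1 + z + 8/13z².

Solve |R(x)|<1 on ℝ⁻.
x=-0.73: |R|=0.5979
R=1: x+8/13x²=0 ⇒ x=−13/8=-1.6250; min R=1−1/(4·8/13)=0.5938>−1
Confirm numerically:
  x=-1.368: |R|=0.78365 <1
  x=-1.305: |R|=0.74302 <1
  x=-1.160: |R|=0.66806 <1
  x=-1.084: |R|=0.63911 <1
  x=-2.062: |R|=1.55452 >1
  x=-1.658: |R|=1.03367 >1
Stable set (-1.6250, 0).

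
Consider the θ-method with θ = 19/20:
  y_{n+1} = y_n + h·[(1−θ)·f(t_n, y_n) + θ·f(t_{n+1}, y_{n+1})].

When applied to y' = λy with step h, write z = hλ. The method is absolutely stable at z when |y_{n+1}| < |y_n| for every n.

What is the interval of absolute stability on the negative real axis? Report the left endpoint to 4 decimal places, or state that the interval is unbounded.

Set f=λy, z=hλ:
  y_{n+1} = y_n + z·[1/20·y_n + 19/20·y_{n+1}] ⇒ (1 − 19/20z)y_{n+1} = (1 + 1/20z)y_n
  R(z) = (1 + 1/20z)/(1 − 19/20z).

Need |R(x)|<1, x<0.
x=-0.38: |R|=0.7208
x=-2: |R|=0.3103
x=-10: |R|=0.0476
x=-100: |R|=0.0417
θ=19/20≥1/2 ⇒ |1+1/20x|<|1−19/20x| ∀x<0 ⇒ unbounded interval.

interval (−∞, 0).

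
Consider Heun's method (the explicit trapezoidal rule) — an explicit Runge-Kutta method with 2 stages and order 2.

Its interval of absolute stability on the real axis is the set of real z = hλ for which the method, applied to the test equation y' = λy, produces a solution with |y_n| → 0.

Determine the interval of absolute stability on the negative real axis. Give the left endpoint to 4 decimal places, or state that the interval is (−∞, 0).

z∈(-2.0000,0).

Set f=λy, z=hλ:
  order 2, 2-stage ⇒ R(z)=1+z+z^2/2
  (e.g. R(-1.4)=0.58000, |R|=0.58000)

Solve |R(x)|<1 on ℝ⁻.
x=-1.4: |R|=0.5800
|R(-1.61)|=0.6861 |R(-1.31)|=0.5481 |R(-0.85)|=0.5112
Bisect:
  x_lo=-2.5139 |R|=1.6460  x_hi=-0.3957 |R|=0.6826
  mid=-1.45482 |R|=0.60343 →hi
  mid=-1.98438 |R|=0.98450 →hi
  mid=-2.24916 |R|=1.28020 →lo
  mid=-2.11677 |R|=1.12359 →lo
  mid=-2.05058 |R|=1.05186 →lo
  mid=-2.01748 |R|=1.01763 →lo
  mid=-2.00093 |R|=1.00093 →lo
  mid=-1.99266 |R|=0.99268 →hi
  ...
  [-2.00003,-1.99990] ⇒ x*=-2.0000
So |R|<1 on (-2.0000, 0).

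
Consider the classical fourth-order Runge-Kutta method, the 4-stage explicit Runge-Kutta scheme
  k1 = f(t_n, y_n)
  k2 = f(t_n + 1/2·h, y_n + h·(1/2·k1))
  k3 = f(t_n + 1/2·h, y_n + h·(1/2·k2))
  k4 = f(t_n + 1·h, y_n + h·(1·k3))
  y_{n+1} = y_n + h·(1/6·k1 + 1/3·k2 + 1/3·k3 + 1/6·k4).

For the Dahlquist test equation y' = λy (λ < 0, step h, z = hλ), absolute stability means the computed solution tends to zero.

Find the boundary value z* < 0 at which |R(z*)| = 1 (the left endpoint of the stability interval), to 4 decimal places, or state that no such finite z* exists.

left endpoint -2.7853.

With y'=λy (z=hλ):
  order 4, 4-stage ⇒ R(z)=1+z+z^2/2+z^3/6+z^4/24
  (e.g. R(-0.41)=0.66374, |R|=0.66374)

Need |R(x)|<1, x<0.
x=-0.41: |R|=0.6637
|R(-2.81)|=1.0379 |R(-2.8)|=1.0224 |R(-0.68)|=0.5077
Bisect:
  x_lo=-3.6446 |R|=3.2799  x_hi=-0.1759 |R|=0.8387
  mid=-1.91025 |R|=0.30733 →hi
  mid=-2.77741 |R|=0.98818 →hi
  mid=-3.21099 |R|=1.85583 →lo
  mid=-2.99420 |R|=1.36344 →lo
  mid=-2.88580 |R|=1.16242 →lo
  mid=-2.83161 |R|=1.07210 →lo
  mid=-2.80451 |R|=1.02936 →lo
  mid=-2.79096 |R|=1.00857 →lo
  mid=-2.78418 |R|=0.99833 →hi
  ...
  [-2.78545,-2.78524] ⇒ x*=-2.7853
So |R|<1 on (-2.7853, 0).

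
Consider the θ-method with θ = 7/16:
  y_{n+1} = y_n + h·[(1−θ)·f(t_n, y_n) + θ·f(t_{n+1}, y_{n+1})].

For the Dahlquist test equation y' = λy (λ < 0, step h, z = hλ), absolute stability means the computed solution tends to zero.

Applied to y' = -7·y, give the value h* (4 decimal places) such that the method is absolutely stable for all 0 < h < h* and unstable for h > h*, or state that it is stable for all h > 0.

(-16.0000,0); λ=-7 ⇒ h* = (16)/7 = 2.2857.

Set f=λy, z=hλ:
  y_{n+1} = y_n + z·[9/16·y_n + 7/16·y_{n+1}] ⇒ (1 − 7/16z)y_{n+1} = (1 + 9/16z)y_n
  so R(z) = (1 + 9/16z)/(1 − 7/16z).

Find x<0 with |R(x)|<1.
x=-1: |R|=0.3043
R=−1: 1+9/16x = −1+7/16x ⇒ -1/8x=2 ⇒ x=2/(-1/8)=-16.0000
Confirm numerically:
  x=-12.363: |R|=0.92906 <1
  x=-11.184: |R|=0.89784 <1
  x=-8.055: |R|=0.78048 <1
  x=-7.098: |R|=0.72895 <1
  x=-16.524: |R|=1.00796 >1
  x=-16.437: |R|=1.00667 >1
Interval (-16.0000, 0).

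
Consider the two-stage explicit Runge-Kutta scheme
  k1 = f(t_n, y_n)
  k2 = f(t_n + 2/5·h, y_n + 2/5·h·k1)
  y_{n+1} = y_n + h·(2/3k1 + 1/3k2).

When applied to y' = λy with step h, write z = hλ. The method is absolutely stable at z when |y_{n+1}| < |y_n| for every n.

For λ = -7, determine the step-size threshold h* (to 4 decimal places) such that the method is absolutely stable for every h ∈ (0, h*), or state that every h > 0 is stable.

Set f=λy, z=hλ:
  k1=λy_n ⇒ h·k1=z·y_n;  k2=λ(1+2/5z)y_n ⇒ h·k2=z(1+2/5z)y_n
  y_{n+1}/y_n = 1 + 2/3z + 1/3z(1+2/5z) = 1 + z + 2/15z²
  Hence R(z) = 1 + z + 2/15z².

Solve |R(x)|<1 on ℝ⁻.
x=-1.02: |R|=0.1187
R=1: x+2/15x²=0 ⇒ x=−15/2=-7.5000; min R=1−1/(4·2/15)=-0.8750>−1
Confirm numerically:
  x=-5.648: |R|=0.39468 <1
  x=-5.282: |R|=0.56206 <1
  x=-4.596: |R|=0.77957 <1
  x=-4.394: |R|=0.81970 <1
  x=-8.088: |R|=1.63410 >1
  x=-7.913: |R|=1.43574 >1
  x=-7.636: |R|=1.13847 >1
So |R|<1 on (-7.5000, 0).

(-7.5000,0); λ=-7 ⇒ h* = (15/2)/7 = 1.0714.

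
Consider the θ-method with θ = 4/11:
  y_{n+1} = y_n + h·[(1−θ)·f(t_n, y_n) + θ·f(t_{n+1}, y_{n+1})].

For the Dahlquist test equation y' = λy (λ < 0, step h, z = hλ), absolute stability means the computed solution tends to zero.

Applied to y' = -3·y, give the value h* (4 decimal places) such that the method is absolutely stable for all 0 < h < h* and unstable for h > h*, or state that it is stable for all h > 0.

With y'=λy (z=hλ):
  y_{n+1} = y_n + z·[7/11·y_n + 4/11·y_{n+1}] ⇒ (1 − 4/11z)y_{n+1} = (1 + 7/11z)y_n
  R(z) = (1 + 7/11z)/(1 − 4/11z).

Find x<0 with |R(x)|<1.
x=-1.03: |R|=0.2507
R=−1: 1+7/11x = −1+4/11x ⇒ -3/11x=2 ⇒ x=2/(-3/11)=-7.3333
Confirm numerically:
  x=-6.931: |R|=0.96883 <1
  x=-6.642: |R|=0.94479 <1
  x=-4.425: |R|=0.69599 <1
  x=-7.671: |R|=1.02430 >1
  x=-7.652: |R|=1.02298 >1
Interval (-7.3333, 0).

(-7.3333,0); λ=-3 ⇒ h* = (22/3)/3 = 2.4444.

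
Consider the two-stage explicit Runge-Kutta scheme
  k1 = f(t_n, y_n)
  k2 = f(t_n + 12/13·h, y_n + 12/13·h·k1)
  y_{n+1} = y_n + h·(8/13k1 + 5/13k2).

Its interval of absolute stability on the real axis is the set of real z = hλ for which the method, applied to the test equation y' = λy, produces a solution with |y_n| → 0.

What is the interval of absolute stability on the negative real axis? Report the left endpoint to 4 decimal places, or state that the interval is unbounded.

With y'=λy (z=hλ):
  k1=λy_n ⇒ h·k1=z·y_n;  k2=λ(1+12/13z)y_n ⇒ h·k2=z(1+12/13z)y_n
  y_{n+1}/y_n = 1 + 8/13z + 5/13z(1+12/13z) = 1 + z + 60/169z²
  Hence R(z) = 1 + z + 60/169z².

Find x<0 with |R(x)|<1.
x=-0.61: |R|=0.5221
R=1: x+60/169x²=0 ⇒ x=−169/60=-2.8167; min R=1−1/(4·60/169)=0.2958>−1
Confirm numerically:
  x=-2.129: |R|=0.48022 <1
  x=-2.128: |R|=0.47971 <1
  x=-2.007: |R|=0.42308 <1
  x=-1.129: |R|=0.32354 <1
  x=-3.097: |R|=1.30823 >1
  x=-2.920: |R|=1.10712 >1
Interval (-2.8167, 0).

z∈(-2.8167,0).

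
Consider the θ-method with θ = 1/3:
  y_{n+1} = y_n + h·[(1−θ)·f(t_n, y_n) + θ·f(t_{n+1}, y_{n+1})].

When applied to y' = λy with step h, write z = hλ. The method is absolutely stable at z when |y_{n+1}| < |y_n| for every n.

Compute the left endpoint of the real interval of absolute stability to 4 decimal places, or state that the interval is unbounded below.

Test eqn y'=λy, z=hλ:
  y_{n+1} = y_n + z·[2/3·y_n + 1/3·y_{n+1}] ⇒ (1 − 1/3z)y_{n+1} = (1 + 2/3z)y_n
  so R(z) = (1 + 2/3z)/(1 − 1/3z).

Boundary: |R(x)|=1, x<0.
x=-0.59: |R|=0.5070
R=−1: 1+2/3x = −1+1/3x ⇒ -1/3x=2 ⇒ x=2/(-1/3)=-6.0000
Confirm numerically:
  x=-5.287: |R|=0.91396 <1
  x=-5.166: |R|=0.89787 <1
  x=-4.380: |R|=0.78049 <1
  x=-3.221: |R|=0.55329 <1
  x=-6.555: |R|=1.05808 >1
  x=-6.536: |R|=1.05621 >1
  x=-6.058: |R|=1.00640 >1
Stable set (-6.0000, 0).

z* = -6.0000.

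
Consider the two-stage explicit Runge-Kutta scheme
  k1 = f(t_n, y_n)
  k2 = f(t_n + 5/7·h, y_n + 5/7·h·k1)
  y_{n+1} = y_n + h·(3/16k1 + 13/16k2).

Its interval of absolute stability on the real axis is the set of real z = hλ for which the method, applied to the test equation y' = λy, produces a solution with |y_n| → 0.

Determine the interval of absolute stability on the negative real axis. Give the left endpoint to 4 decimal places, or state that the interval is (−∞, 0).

z∈(-1.7231,0).

On y'=λy, z=hλ:
  k1=λy_n ⇒ h·k1=z·y_n;  k2=λ(1+5/7z)y_n ⇒ h·k2=z(1+5/7z)y_n
  y_{n+1}/y_n = 1 + 3/16z + 13/16z(1+5/7z) = 1 + z + 65/112z²
  so R(z) = 1 + z + 65/112z².

Boundary: |R(x)|=1, x<0.
x=-0.49: |R|=0.6493
R=1: x+65/112x²=0 ⇒ x=−112/65=-1.7231; min R=1−1/(4·65/112)=0.5692>−1
Confirm numerically:
  x=-1.674: |R|=0.95232 <1
  x=-1.413: |R|=0.74572 <1
  x=-0.965: |R|=0.57544 <1
  x=-2.291: |R|=1.75511 >1
  x=-2.050: |R|=1.38895 >1
So |R|<1 on (-1.7231, 0).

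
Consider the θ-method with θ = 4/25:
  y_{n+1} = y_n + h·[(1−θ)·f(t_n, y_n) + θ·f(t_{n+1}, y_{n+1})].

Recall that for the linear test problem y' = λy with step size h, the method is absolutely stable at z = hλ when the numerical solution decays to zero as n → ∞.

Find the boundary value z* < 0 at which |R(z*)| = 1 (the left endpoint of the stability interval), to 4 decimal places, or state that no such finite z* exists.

left endpoint -2.9412.

Set f=λy, z=hλ:
  y_{n+1} = y_n + z·[21/25·y_n + 4/25·y_{n+1}] ⇒ (1 − 4/25z)y_{n+1} = (1 + 21/25z)y_n
  R(z) = (1 + 21/25z)/(1 − 4/25z).

Need |R(x)|<1, x<0.
x=-1.64: |R|=0.2991
R=−1: 1+21/25x = −1+4/25x ⇒ -17/25x=2 ⇒ x=2/(-17/25)=-2.9412
Confirm numerically:
  x=-2.897: |R|=0.97947 <1
  x=-2.893: |R|=0.97761 <1
  x=-1.685: |R|=0.32719 <1
  x=-3.361: |R|=1.18565 >1
  x=-3.079: |R|=1.06279 >1
Stable set (-2.9412, 0).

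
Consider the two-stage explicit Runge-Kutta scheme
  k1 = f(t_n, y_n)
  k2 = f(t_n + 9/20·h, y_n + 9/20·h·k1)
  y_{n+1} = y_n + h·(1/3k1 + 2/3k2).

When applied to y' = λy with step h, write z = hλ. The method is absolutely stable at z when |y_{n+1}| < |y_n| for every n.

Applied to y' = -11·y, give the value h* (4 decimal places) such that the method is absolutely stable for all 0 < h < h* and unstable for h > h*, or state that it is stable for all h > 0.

Set f=λy, z=hλ:
  k1=λy_n ⇒ h·k1=z·y_n;  k2=λ(1+9/20z)y_n ⇒ h·k2=z(1+9/20z)y_n
  y_{n+1}/y_n = 1 + 1/3z + 2/3z(1+9/20z) = 1 + z + 3/10z²
  so R(z) = 1 + z + 3/10z².

Find x<0 with |R(x)|<1.
x=-1.24: |R|=0.2213
R=1: x+3/10x²=0 ⇒ x=−10/3=-3.3333; min R=1−1/(4·3/10)=0.1667>−1
Confirm numerically:
  x=-2.929: |R|=0.64471 <1
  x=-2.504: |R|=0.37700 <1
  x=-1.951: |R|=0.19092 <1
  x=-1.369: |R|=0.19325 <1
  x=-3.657: |R|=1.35509 >1
  x=-3.386: |R|=1.05350 >1
Stable set (-3.3333, 0).

(-3.3333,0); λ=-11 ⇒ h* = (10/3)/11 = 0.3030.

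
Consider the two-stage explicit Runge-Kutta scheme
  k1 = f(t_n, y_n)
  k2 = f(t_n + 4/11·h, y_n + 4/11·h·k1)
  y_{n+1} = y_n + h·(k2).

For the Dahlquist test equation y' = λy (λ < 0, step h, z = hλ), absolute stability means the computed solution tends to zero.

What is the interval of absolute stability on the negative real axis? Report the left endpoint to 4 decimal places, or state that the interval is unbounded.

Test eqn y'=λy, z=hλ:
  k1=λy_n ⇒ h·k1=z·y_n;  k2=λ(1+4/11z)y_n ⇒ h·k2=z(1+4/11z)y_n
  y_{n+1}/y_n = 1 + z(1+4/11z) = 1 + z + 4/11z²
  so R(z) = 1 + z + 4/11z².

Need |R(x)|<1, x<0.
x=-1.22: |R|=0.3212
R=1: x+4/11x²=0 ⇒ x=−11/4=-2.7500; min R=1−1/(4·4/11)=0.3125>−1
Confirm numerically:
  x=-2.332: |R|=0.64554 <1
  x=-2.254: |R|=0.59346 <1
  x=-1.789: |R|=0.37483 <1
  x=-3.243: |R|=1.58138 >1
  x=-3.189: |R|=1.50908 >1
  x=-2.997: |R|=1.26919 >1
So |R|<1 on (-2.7500, 0).

z∈(-2.7500,0).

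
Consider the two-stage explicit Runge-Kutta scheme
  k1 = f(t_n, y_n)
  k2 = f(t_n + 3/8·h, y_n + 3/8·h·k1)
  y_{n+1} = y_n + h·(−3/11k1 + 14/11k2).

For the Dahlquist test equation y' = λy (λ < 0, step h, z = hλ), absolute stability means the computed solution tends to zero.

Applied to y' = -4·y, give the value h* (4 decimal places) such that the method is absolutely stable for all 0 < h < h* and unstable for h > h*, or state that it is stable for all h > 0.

(-2.0952,0); λ=-4 ⇒ h* = (44/21)/4 = 0.5238.

Set f=λy, z=hλ:
  k1=λy_n ⇒ h·k1=z·y_n;  k2=λ(1+3/8z)y_n ⇒ h·k2=z(1+3/8z)y_n
  y_{n+1}/y_n = 1 − 3/11z + 14/11z(1+3/8z) = 1 + z + 21/44z²
  Hence R(z) = 1 + z + 21/44z².

Need |R(x)|<1, x<0.
x=-0.68: |R|=0.5407
R=1: x+21/44x²=0 ⇒ x=−44/21=-2.0952; min R=1−1/(4·21/44)=0.4762>−1
Confirm numerically:
  x=-1.855: |R|=0.78731 <1
  x=-1.611: |R|=0.62768 <1
  x=-1.478: |R|=0.56459 <1
  x=-2.613: |R|=1.64571 >1
  x=-2.201: |R|=1.11110 >1
  x=-2.195: |R|=1.10451 >1
Interval (-2.0952, 0).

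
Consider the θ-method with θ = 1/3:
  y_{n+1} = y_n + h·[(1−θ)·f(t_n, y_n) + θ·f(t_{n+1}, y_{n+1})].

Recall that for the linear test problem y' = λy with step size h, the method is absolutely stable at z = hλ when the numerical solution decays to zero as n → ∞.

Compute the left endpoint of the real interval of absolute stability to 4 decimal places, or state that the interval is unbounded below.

left endpoint -6.0000.

On y'=λy, z=hλ:
  y_{n+1} = y_n + z·[2/3·y_n + 1/3·y_{n+1}] ⇒ (1 − 1/3z)y_{n+1} = (1 + 2/3z)y_n
  R(z) = (1 + 2/3z)/(1 − 1/3z).

Boundary: |R(x)|=1, x<0.
x=-0.39: |R|=0.6549
R=−1: 1+2/3x = −1+1/3x ⇒ -1/3x=2 ⇒ x=2/(-1/3)=-6.0000
Confirm numerically:
  x=-5.502: |R|=0.94143 <1
  x=-4.847: |R|=0.85306 <1
  x=-4.385: |R|=0.78131 <1
  x=-3.761: |R|=0.66884 <1
  x=-6.394: |R|=1.04194 >1
  x=-6.125: |R|=1.01370 >1
So |R|<1 on (-6.0000, 0).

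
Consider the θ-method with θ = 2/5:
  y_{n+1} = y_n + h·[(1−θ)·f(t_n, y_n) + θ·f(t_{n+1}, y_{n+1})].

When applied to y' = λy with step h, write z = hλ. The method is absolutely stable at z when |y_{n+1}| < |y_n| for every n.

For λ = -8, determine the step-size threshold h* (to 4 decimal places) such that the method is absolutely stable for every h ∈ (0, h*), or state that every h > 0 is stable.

With y'=λy (z=hλ):
  y_{n+1} = y_n + z·[3/5·y_n + 2/5·y_{n+1}] ⇒ (1 − 2/5z)y_{n+1} = (1 + 3/5z)y_n
  ⇒ R(z) = (1 + 3/5z)/(1 − 2/5z).

Need |R(x)|<1, x<0.
x=-0.66: |R|=0.4778
R=−1: 1+3/5x = −1+2/5x ⇒ -1/5x=2 ⇒ x=2/(-1/5)=-10.0000
Confirm numerically:
  x=-8.811: |R|=0.94744 <1
  x=-8.326: |R|=0.92269 <1
  x=-7.488: |R|=0.87425 <1
  x=-5.253: |R|=0.69386 <1
  x=-10.562: |R|=1.02151 >1
  x=-10.387: |R|=1.01502 >1
  x=-10.089: |R|=1.00353 >1
Stable set (-10.0000, 0).

(-10.0000,0); λ=-8 ⇒ h* = (10)/8 = 1.2500.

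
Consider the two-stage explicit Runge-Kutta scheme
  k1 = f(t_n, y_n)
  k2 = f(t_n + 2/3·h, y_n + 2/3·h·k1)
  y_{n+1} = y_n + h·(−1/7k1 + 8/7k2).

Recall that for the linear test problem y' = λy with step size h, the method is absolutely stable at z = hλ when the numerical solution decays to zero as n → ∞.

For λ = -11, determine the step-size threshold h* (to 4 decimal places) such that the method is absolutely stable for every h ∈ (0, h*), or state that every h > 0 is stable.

With y'=λy (z=hλ):
  k1=λy_n ⇒ h·k1=z·y_n;  k2=λ(1+2/3z)y_n ⇒ h·k2=z(1+2/3z)y_n
  y_{n+1}/y_n = 1 − 1/7z + 8/7z(1+2/3z) = 1 + z + 16/21z²
  so R(z) = 1 + z + 16/21z².

Find x<0 with |R(x)|<1.
x=-0.4: |R|=0.7219
R=1: x+16/21x²=0 ⇒ x=−21/16=-1.3125; min R=1−1/(4·16/21)=0.6719>−1
Confirm numerically:
  x=-1.090: |R|=0.81522 <1
  x=-1.043: |R|=0.78584 <1
  x=-0.550: |R|=0.68048 <1
  x=-1.562: |R|=1.29693 >1
  x=-1.481: |R|=1.19013 >1
So |R|<1 on (-1.3125, 0).

(-1.3125,0); λ=-11 ⇒ h* = (21/16)/11 = 0.1193.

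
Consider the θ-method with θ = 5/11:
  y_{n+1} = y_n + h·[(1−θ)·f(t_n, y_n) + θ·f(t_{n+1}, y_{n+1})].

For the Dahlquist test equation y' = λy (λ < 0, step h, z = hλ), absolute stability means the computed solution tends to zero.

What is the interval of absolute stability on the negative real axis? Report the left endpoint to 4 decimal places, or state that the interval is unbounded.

(-22.0000, 0).

Test eqn y'=λy, z=hλ:
  y_{n+1} = y_n + z·[6/11·y_n + 5/11·y_{n+1}] ⇒ (1 − 5/11z)y_{n+1} = (1 + 6/11z)y_n
  Hence R(z) = (1 + 6/11z)/(1 − 5/11z).

Boundary: |R(x)|=1, x<0.
x=-1.44: |R|=0.1297
R=−1: 1+6/11x = −1+5/11x ⇒ -1/11x=2 ⇒ x=2/(-1/11)=-22.0000
Confirm numerically:
  x=-18.316: |R|=0.96409 <1
  x=-13.352: |R|=0.88879 <1
  x=-12.839: |R|=0.87817 <1
  x=-22.572: |R|=1.00462 >1
  x=-22.467: |R|=1.00379 >1
  x=-22.309: |R|=1.00252 >1
Stable set (-22.0000, 0).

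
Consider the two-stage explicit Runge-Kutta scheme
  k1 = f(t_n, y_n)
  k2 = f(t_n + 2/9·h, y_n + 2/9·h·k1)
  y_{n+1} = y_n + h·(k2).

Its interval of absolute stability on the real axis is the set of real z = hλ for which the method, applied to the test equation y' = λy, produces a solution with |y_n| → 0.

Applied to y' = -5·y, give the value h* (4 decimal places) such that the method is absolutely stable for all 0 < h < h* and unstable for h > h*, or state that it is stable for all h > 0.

On y'=λy, z=hλ:
  k1=λy_n ⇒ h·k1=z·y_n;  k2=λ(1+2/9z)y_n ⇒ h·k2=z(1+2/9z)y_n
  y_{n+1}/y_n = 1 + z(1+2/9z) = 1 + z + 2/9z²
  ⇒ R(z) = 1 + z + 2/9z².

Boundary: |R(x)|=1, x<0.
x=-0.81: |R|=0.3358
R=1: x+2/9x²=0 ⇒ x=−9/2=-4.5000; min R=1−1/(4·2/9)=-0.1250>−1
Confirm numerically:
  x=-4.472: |R|=0.97217 <1
  x=-3.567: |R|=0.26044 <1
  x=-2.205: |R|=0.12455 <1
  x=-1.993: |R|=0.11032 <1
  x=-5.094: |R|=1.67241 >1
  x=-4.725: |R|=1.23625 >1
  x=-4.653: |R|=1.15820 >1
Stable set (-4.5000, 0).

(-4.5000,0); λ=-5 ⇒ h* = (9/2)/5 = 0.9000.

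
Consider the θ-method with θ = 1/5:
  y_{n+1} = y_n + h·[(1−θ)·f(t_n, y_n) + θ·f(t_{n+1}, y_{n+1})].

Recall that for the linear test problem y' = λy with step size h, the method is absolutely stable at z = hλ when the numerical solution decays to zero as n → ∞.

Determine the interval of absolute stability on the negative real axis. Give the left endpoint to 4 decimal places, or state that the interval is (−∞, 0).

On y'=λy, z=hλ:
  y_{n+1} = y_n + z·[4/5·y_n + 1/5·y_{n+1}] ⇒ (1 − 1/5z)y_{n+1} = (1 + 4/5z)y_n
  ⇒ R(z) = (1 + 4/5z)/(1 − 1/5z).

Solve |R(x)|<1 on ℝ⁻.
x=-0.35: |R|=0.6729
R=−1: 1+4/5x = −1+1/5x ⇒ -3/5x=2 ⇒ x=2/(-3/5)=-3.3333
Confirm numerically:
  x=-2.855: |R|=0.81731 <1
  x=-2.661: |R|=0.73672 <1
  x=-2.104: |R|=0.48086 <1
  x=-3.743: |R|=1.14057 >1
  x=-3.729: |R|=1.13598 >1
  x=-3.480: |R|=1.05189 >1
So |R|<1 on (-3.3333, 0).

(-3.3333, 0).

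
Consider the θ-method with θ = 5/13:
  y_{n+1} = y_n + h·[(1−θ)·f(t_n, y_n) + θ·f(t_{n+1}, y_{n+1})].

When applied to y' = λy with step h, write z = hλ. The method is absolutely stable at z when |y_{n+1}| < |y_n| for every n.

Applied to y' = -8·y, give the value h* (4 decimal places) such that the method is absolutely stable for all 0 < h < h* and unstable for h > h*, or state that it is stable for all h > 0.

With y'=λy (z=hλ):
  y_{n+1} = y_n + z·[8/13·y_n + 5/13·y_{n+1}] ⇒ (1 − 5/13z)y_{n+1} = (1 + 8/13z)y_n
  so R(z) = (1 + 8/13z)/(1 − 5/13z).

Boundary: |R(x)|=1, x<0.
x=-1.41: |R|=0.0858
R=−1: 1+8/13x = −1+5/13x ⇒ -3/13x=2 ⇒ x=2/(-3/13)=-8.6667
Confirm numerically:
  x=-8.593: |R|=0.99605 <1
  x=-4.775: |R|=0.68339 <1
  x=-4.235: |R|=0.61097 <1
  x=-8.965: |R|=1.01548 >1
  x=-8.860: |R|=1.01012 >1
  x=-8.856: |R|=1.00992 >1
Stable set (-8.6667, 0).

(-8.6667,0); λ=-8 ⇒ h* = (26/3)/8 = 1.0833.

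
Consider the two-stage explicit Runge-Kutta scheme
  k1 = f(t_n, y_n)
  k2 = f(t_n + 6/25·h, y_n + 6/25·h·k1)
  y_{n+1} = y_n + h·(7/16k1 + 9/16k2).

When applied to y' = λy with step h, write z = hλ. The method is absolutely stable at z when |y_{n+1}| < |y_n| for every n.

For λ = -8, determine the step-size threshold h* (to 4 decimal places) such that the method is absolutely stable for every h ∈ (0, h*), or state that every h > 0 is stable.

(-7.4074,0); λ=-8 ⇒ h* = (200/27)/8 = 0.9259.

Test eqn y'=λy, z=hλ:
  k1=λy_n ⇒ h·k1=z·y_n;  k2=λ(1+6/25z)y_n ⇒ h·k2=z(1+6/25z)y_n
  y_{n+1}/y_n = 1 + 7/16z + 9/16z(1+6/25z) = 1 + z + 27/200z²
  so R(z) = 1 + z + 27/200z².

Boundary: |R(x)|=1, x<0.
x=-1.69: |R|=0.3044
R=1: x+27/200x²=0 ⇒ x=−200/27=-7.4074; min R=1−1/(4·27/200)=-0.8519>−1
Confirm numerically:
  x=-5.182: |R|=0.55683 <1
  x=-5.043: |R|=0.60970 <1
  x=-3.173: |R|=0.81383 <1
  x=-7.941: |R|=1.57203 >1
  x=-7.882: |R|=1.50500 >1
  x=-7.771: |R|=1.38144 >1
So |R|<1 on (-7.4074, 0).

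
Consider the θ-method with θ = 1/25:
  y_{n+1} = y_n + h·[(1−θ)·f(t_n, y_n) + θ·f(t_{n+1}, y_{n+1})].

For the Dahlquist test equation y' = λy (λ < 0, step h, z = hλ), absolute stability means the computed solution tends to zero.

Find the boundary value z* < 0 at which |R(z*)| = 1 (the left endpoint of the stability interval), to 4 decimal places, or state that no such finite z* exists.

z* = -2.1739.

Set f=λy, z=hλ:
  y_{n+1} = y_n + z·[24/25·y_n + 1/25·y_{n+1}] ⇒ (1 − 1/25z)y_{n+1} = (1 + 24/25z)y_n
  so R(z) = (1 + 24/25z)/(1 − 1/25z).

Find x<0 with |R(x)|<1.
x=-0.85: |R|=0.1779
R=−1: 1+24/25x = −1+1/25x ⇒ -23/25x=2 ⇒ x=2/(-23/25)=-2.1739
Confirm numerically:
  x=-1.781: |R|=0.66256 <1
  x=-1.712: |R|=0.60228 <1
  x=-1.279: |R|=0.21675 <1
  x=-1.150: |R|=0.09943 <1
  x=-2.764: |R|=1.48883 >1
  x=-2.539: |R|=1.30491 >1
  x=-2.214: |R|=1.03388 >1
Interval (-2.1739, 0).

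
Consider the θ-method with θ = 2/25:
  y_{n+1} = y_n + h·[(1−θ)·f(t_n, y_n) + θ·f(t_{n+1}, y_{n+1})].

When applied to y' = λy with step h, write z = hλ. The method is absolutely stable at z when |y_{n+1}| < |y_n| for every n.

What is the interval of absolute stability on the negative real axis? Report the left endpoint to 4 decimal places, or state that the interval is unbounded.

On y'=λy, z=hλ:
  y_{n+1} = y_n + z·[23/25·y_n + 2/25·y_{n+1}] ⇒ (1 − 2/25z)y_{n+1} = (1 + 23/25z)y_n
  ⇒ R(z) = (1 + 23/25z)/(1 − 2/25z).

Solve |R(x)|<1 on ℝ⁻.
x=-1.34: |R|=0.2103
R=−1: 1+23/25x = −1+2/25x ⇒ -21/25x=2 ⇒ x=2/(-21/25)=-2.3810
Confirm numerically:
  x=-2.194: |R|=0.86641 <1
  x=-1.865: |R|=0.62287 <1
  x=-1.359: |R|=0.22574 <1
  x=-1.022: |R|=0.05524 <1
  x=-2.834: |R|=1.31023 >1
  x=-2.644: |R|=1.18238 >1
Interval (-2.3810, 0).

z∈(-2.3810,0).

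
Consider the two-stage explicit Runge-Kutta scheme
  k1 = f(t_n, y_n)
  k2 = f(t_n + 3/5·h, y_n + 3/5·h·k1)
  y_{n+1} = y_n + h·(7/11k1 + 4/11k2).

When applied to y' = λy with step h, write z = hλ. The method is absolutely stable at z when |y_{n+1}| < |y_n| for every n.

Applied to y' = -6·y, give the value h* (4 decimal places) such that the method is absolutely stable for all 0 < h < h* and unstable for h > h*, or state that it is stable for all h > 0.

(-4.5833,0); λ=-6 ⇒ h* = (55/12)/6 = 0.7639.

On y'=λy, z=hλ:
  k1=λy_n ⇒ h·k1=z·y_n;  k2=λ(1+3/5z)y_n ⇒ h·k2=z(1+3/5z)y_n
  y_{n+1}/y_n = 1 + 7/11z + 4/11z(1+3/5z) = 1 + z + 12/55z²
  ⇒ R(z) = 1 + z + 12/55z².

Boundary: |R(x)|=1, x<0.
x=-0.92: |R|=0.2647
R=1: x+12/55x²=0 ⇒ x=−55/12=-4.5833; min R=1−1/(4·12/55)=-0.1458>−1
Confirm numerically:
  x=-4.423: |R|=0.84528 <1
  x=-3.837: |R|=0.37520 <1
  x=-3.777: |R|=0.33552 <1
  x=-5.149: |R|=1.63548 >1
  x=-4.692: |R|=1.11124 >1
  x=-4.631: |R|=1.04816 >1
Stable set (-4.5833, 0).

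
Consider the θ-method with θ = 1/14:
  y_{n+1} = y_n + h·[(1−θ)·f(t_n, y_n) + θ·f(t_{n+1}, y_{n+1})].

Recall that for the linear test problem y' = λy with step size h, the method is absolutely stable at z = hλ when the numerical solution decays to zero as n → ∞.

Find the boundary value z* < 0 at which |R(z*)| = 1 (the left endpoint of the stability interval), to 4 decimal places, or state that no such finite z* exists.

On y'=λy, z=hλ:
  y_{n+1} = y_n + z·[13/14·y_n + 1/14·y_{n+1}] ⇒ (1 − 1/14z)y_{n+1} = (1 + 13/14z)y_n
  R(z) = (1 + 13/14z)/(1 − 1/14z).

Boundary: |R(x)|=1, x<0.
x=-1.46: |R|=0.3221
R=−1: 1+13/14x = −1+1/14x ⇒ -6/7x=2 ⇒ x=2/(-6/7)=-2.3333
Confirm numerically:
  x=-1.558: |R|=0.40198 <1
  x=-1.139: |R|=0.05331 <1
  x=-1.008: |R|=0.05970 <1
  x=-2.761: |R|=1.30619 >1
  x=-2.678: |R|=1.24799 >1
So |R|<1 on (-2.3333, 0).

left endpoint -2.3333.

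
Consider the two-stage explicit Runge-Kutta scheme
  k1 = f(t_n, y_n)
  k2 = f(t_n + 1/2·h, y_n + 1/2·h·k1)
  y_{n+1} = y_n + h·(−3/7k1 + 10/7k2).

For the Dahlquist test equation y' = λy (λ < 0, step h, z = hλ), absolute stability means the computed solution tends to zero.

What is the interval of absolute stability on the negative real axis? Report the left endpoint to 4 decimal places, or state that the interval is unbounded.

With y'=λy (z=hλ):
  k1=λy_n ⇒ h·k1=z·y_n;  k2=λ(1+1/2z)y_n ⇒ h·k2=z(1+1/2z)y_n
  y_{n+1}/y_n = 1 − 3/7z + 10/7z(1+1/2z) = 1 + z + 5/7z²
  Hence R(z) = 1 + z + 5/7z².

Need |R(x)|<1, x<0.
x=-1.78: |R|=1.4831
R=1: x+5/7x²=0 ⇒ x=−7/5=-1.4000; min R=1−1/(4·5/7)=0.6500>−1
Confirm numerically:
  x=-1.371: |R|=0.97160 <1
  x=-1.322: |R|=0.92635 <1
  x=-1.183: |R|=0.81664 <1
  x=-0.937: |R|=0.69012 <1
  x=-1.886: |R|=1.65471 >1
  x=-1.576: |R|=1.19813 >1
So |R|<1 on (-1.4000, 0).

z∈(-1.4000,0).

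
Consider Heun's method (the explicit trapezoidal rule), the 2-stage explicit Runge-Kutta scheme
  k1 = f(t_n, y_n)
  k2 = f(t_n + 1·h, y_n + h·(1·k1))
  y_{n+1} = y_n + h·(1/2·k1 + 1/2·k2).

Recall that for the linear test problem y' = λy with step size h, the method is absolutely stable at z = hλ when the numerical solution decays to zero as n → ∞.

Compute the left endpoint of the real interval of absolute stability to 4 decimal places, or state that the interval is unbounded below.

z* = -2.0000.

Set f=λy, z=hλ:
  order 2, 2-stage ⇒ R(z)=1+z+z^2/2
  (e.g. R(-1.35)=0.56125, |R|=0.56125)

Find x<0 with |R(x)|<1.
x=-1.35: |R|=0.5613
|R(-2.38)|=1.4522 |R(-1.07)|=0.5025 |R(-0.63)|=0.5684
Bisect:
  x_lo=-2.6367 |R|=1.8394  x_hi=-0.0993 |R|=0.9057
  mid=-1.36799 |R|=0.56771 →hi
  mid=-2.00236 |R|=1.00236 →lo
  mid=-1.68518 |R|=0.73473 →hi
  mid=-1.84377 |R|=0.85597 →hi
  mid=-1.92306 |R|=0.92602 →hi
  mid=-1.96271 |R|=0.96341 →hi
  mid=-1.98254 |R|=0.98269 →hi
  mid=-1.99245 |R|=0.99248 →hi
  ...
  [-2.00004,-1.99988] ⇒ x*=-2.0000
Stable set (-2.0000, 0).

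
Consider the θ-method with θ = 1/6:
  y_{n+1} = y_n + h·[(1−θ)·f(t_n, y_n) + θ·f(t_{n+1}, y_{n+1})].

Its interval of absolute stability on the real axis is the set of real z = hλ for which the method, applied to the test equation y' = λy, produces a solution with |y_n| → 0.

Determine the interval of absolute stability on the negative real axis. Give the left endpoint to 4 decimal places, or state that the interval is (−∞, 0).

z∈(-3.0000,0).

On y'=λy, z=hλ:
  y_{n+1} = y_n + z·[5/6·y_n + 1/6·y_{n+1}] ⇒ (1 − 1/6z)y_{n+1} = (1 + 5/6z)y_n
  so R(z) = (1 + 5/6z)/(1 − 1/6z).

Boundary: |R(x)|=1, x<0.
x=-0.78: |R|=0.3097
R=−1: 1+5/6x = −1+1/6x ⇒ -2/3x=2 ⇒ x=2/(-2/3)=-3.0000
Confirm numerically:
  x=-2.959: |R|=0.98169 <1
  x=-2.781: |R|=0.90024 <1
  x=-1.467: |R|=0.17879 <1
  x=-3.513: |R|=1.21570 >1
  x=-3.471: |R|=1.19892 >1
  x=-3.137: |R|=1.05998 >1
Interval (-3.0000, 0).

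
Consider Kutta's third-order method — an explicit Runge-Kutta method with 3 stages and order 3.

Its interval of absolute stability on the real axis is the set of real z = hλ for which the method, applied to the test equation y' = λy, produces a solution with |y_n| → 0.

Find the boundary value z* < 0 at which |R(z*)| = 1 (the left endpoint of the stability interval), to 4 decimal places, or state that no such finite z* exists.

z* = -2.5127.

Set f=λy, z=hλ:
  order 3, 3-stage ⇒ R(z)=1+z+z^2/2+z^3/6
  (e.g. R(-1.25)=0.20573, |R|=0.20573)

Boundary: |R(x)|=1, x<0.
x=-1.25: |R|=0.2057
|R(-2.71)|=1.3550 |R(-1.97)|=0.3038 |R(-1.23)|=0.2163
Bisect:
  x_lo=-3.3478 |R|=2.9976  x_hi=-0.3807 |R|=0.6826
  mid=-1.86424 |R|=0.20638 →hi
  mid=-2.60604 |R|=1.16011 →lo
  mid=-2.23514 |R|=0.59829 →hi
  mid=-2.42059 |R|=0.85477 →hi
  mid=-2.51331 |R|=1.00093 →lo
  mid=-2.46695 |R|=0.92627 →hi
  mid=-2.49013 |R|=0.96320 →hi
  mid=-2.50172 |R|=0.98197 →hi
  ...
  [-2.51277,-2.51259] ⇒ x*=-2.5127
So |R|<1 on (-2.5127, 0).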